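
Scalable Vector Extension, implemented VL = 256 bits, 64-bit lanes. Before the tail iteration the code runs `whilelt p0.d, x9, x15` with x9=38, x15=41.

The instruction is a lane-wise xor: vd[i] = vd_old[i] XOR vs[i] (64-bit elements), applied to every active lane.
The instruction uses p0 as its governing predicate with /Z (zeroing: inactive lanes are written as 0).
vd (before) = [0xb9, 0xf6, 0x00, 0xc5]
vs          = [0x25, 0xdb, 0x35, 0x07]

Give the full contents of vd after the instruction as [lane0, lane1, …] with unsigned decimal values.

register lanes = 256/64 = 4
p0[j] = (38+j < 41); true for j=0..2 → 3 lanes set
vd[0] xor(0xb9,0x25) -> 0x9c
vd[1] xor(0xf6,0xdb) -> 0x2d
vd[2] xor(0x00,0x35) -> 0x35
vd[3] tail/zero -> 0x00

vd = [156, 45, 53, 0]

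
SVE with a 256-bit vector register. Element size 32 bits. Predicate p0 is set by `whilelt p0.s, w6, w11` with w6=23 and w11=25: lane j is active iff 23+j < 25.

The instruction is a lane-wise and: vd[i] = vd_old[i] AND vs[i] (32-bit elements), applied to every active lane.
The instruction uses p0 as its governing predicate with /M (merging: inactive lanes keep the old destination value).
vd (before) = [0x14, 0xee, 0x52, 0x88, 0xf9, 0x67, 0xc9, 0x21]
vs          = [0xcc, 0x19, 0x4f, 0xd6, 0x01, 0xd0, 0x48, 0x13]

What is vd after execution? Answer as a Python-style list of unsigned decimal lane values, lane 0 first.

register lanes = 256/32 = 8
whilelt: lane j active iff 23+j < 25 → j < 2 → 2 active
lane  0: and(0x14,0xcc) ⇒ 0x04
lane  1: and(0xee,0x19) ⇒ 0x08
lane  2: tail/keep ⇒ 0x52
lane  3: tail/keep ⇒ 0x88
lane  4: tail/keep ⇒ 0xf9
lane  5: tail/keep ⇒ 0x67
lane  6: tail/keep ⇒ 0xc9
lane  7: tail/keep ⇒ 0x21

vd = [4, 8, 82, 136, 249, 103, 201, 33]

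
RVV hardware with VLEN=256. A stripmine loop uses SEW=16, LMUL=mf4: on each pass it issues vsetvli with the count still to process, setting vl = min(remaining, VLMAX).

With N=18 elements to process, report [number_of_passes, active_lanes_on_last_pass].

VLMAX = VLEN×LMUL/SEW = 256×1/4/16 = 4
iterations = ceil(18/4) = 5; final-pass vl = 2

[iterations, last_vl] = [5, 2]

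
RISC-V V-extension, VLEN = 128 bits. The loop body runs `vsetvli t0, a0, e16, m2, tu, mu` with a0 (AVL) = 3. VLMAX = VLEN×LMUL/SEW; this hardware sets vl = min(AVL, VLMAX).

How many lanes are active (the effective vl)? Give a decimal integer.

VLMAX = VLEN×LMUL/SEW = 128×2/16 = 16
vl ← min(3, 16) = 3

vl = 3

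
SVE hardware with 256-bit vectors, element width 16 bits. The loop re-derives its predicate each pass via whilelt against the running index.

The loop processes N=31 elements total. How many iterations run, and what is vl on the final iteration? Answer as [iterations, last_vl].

256-bit reg / 16-bit elem → 16 lanes
N=31: ⌈31/16⌉ = 2 iters; last vl = 31 − 1×16 = 15

[iterations, last_vl] = [2, 15]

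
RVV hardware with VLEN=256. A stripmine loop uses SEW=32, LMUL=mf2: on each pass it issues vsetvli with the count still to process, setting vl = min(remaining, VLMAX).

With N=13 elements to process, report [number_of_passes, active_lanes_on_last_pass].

VLMAX = (256 × 1/2) / 32 = 4 lanes
iterations = ceil(13/4) = 4; final-pass vl = 1

[iterations, last_vl] = [4, 1]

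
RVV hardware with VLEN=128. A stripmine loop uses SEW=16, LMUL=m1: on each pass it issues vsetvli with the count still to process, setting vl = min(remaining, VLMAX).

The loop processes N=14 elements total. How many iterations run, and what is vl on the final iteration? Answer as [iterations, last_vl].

[iterations, last_vl] = [2, 6]

VLMAX = VLEN×LMUL/SEW = 128×1/16 = 8
14 elements at 8/iter → 2 passes, remainder 6 on the last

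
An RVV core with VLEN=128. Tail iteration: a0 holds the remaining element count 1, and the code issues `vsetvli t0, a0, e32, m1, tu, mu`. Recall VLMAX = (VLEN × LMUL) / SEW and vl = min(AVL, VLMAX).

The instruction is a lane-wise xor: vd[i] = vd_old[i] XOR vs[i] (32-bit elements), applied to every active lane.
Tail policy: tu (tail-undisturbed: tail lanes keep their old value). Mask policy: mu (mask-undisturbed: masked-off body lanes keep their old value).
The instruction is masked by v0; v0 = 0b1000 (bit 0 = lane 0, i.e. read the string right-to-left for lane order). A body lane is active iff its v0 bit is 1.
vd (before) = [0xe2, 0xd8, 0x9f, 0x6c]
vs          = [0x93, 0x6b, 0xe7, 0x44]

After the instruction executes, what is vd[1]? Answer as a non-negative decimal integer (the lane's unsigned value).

lanes per group: 128·1/32 = 4
AVL=1 ≤ VLMAX=4, so vl = 1
vd[0] mask-off/keep -> 0xe2
vd[1] tail/keep -> 0xd8
vd[2] tail/keep -> 0x9f
vd[3] tail/keep -> 0x6c

vd[1] = 216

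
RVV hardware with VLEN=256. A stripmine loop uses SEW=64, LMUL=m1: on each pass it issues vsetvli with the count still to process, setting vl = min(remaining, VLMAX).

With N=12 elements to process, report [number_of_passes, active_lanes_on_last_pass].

VLMAX = VLEN×LMUL/SEW = 256×1/64 = 4
N=12: ⌈12/4⌉ = 3 iters; last vl = 12 − 2×4 = 4

[iterations, last_vl] = [3, 4]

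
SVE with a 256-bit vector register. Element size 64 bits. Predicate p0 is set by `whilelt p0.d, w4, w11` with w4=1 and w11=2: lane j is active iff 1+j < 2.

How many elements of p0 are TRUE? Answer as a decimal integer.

256-bit reg / 64-bit elem → 4 lanes
p0[j] = (1+j < 2); true for j=0..0 → 1 lanes set

vl = 1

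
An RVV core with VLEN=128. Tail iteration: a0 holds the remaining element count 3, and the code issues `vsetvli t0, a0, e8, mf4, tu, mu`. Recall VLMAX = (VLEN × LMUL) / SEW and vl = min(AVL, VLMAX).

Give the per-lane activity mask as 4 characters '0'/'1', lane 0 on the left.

predicate = 1110

lanes per group: 128·1/4/8 = 4
vl ← min(3, 4) = 3
bits (lane 0 leftmost): 1110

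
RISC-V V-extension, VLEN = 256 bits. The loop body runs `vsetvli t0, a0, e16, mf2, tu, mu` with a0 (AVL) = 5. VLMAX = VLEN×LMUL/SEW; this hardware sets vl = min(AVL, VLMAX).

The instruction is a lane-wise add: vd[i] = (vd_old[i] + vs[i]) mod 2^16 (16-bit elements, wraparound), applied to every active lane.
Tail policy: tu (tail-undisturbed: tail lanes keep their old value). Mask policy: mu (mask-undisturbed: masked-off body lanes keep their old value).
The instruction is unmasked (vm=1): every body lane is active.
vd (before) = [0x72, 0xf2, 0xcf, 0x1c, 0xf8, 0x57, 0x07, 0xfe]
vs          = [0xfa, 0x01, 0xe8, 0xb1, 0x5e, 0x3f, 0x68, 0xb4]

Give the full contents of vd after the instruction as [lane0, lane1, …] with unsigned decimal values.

vd = [364, 243, 439, 205, 342, 87, 7, 254]

VLMAX = (256 × 1/2) / 16 = 8 lanes
vl = min(AVL, VLMAX) = min(5, 8) = 5
vd[0] add(0x72,0xfa) -> 0x16c
vd[1] add(0xf2,0x01) -> 0xf3
vd[2] add(0xcf,0xe8) -> 0x1b7
vd[3] add(0x1c,0xb1) -> 0xcd
vd[4] add(0xf8,0x5e) -> 0x156
vd[5] tail/keep -> 0x57
vd[6] tail/keep -> 0x07
vd[7] tail/keep -> 0xfe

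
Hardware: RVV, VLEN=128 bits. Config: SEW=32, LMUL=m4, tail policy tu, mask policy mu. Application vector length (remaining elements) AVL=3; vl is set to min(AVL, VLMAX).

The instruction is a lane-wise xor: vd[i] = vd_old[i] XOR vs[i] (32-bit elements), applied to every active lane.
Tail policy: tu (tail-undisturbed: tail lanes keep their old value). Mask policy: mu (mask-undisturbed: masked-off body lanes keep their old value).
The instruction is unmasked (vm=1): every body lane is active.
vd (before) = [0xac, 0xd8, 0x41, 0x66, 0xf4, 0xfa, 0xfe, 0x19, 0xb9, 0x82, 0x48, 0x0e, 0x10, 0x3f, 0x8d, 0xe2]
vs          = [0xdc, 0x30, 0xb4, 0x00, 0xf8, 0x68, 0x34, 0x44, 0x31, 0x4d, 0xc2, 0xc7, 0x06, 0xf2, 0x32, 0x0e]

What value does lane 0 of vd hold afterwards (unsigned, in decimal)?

VLMAX = (128 × 4) / 32 = 16 lanes
AVL=3 ≤ VLMAX=16, so vl = 3
  i=0: xor(0xac,0xdc) → 112
  i=1: xor(0xd8,0x30) → 232
  i=2: xor(0x41,0xb4) → 245
  i=3: tail/keep → 102
  i=4: tail/keep → 244
  i=5: tail/keep → 250
  i=6: tail/keep → 254
  i=7: tail/keep → 25
  i=8: tail/keep → 185
  i=9: tail/keep → 130
  i=10: tail/keep → 72
  i=11: tail/keep → 14
  i=12: tail/keep → 16
  i=13: tail/keep → 63
  i=14: tail/keep → 141
  i=15: tail/keep → 226

vd[0] = 112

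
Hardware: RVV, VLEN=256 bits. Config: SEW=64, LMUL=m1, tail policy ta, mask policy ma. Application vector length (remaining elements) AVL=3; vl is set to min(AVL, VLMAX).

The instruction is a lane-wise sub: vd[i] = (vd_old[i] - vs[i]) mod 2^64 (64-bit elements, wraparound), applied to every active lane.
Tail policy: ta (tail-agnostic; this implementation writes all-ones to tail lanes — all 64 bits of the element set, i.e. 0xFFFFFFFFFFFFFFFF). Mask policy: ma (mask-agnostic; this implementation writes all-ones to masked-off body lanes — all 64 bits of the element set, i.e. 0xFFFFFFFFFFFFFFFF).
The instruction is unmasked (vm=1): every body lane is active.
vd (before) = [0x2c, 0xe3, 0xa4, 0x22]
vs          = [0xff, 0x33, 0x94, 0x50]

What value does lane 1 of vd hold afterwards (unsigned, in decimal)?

vd[1] = 176

lanes per group: 256·1/64 = 4
vl = min(AVL, VLMAX) = min(3, 4) = 3
lane  0: sub(0x2c,0xff) ⇒ 0xffffffffffffff2d
lane  1: sub(0xe3,0x33) ⇒ 0xb0
lane  2: sub(0xa4,0x94) ⇒ 0x10
lane  3: tail/ones ⇒ 0xffffffffffffffff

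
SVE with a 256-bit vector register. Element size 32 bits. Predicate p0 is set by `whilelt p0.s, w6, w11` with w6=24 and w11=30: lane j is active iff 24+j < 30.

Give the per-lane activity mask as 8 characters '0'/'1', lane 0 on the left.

predicate = 11111100

register lanes = 256/32 = 8
active while 24+j < 30, i.e. j ∈ [0,6) capped at 8 ⇒ 6
bits (lane 0 leftmost): 11111100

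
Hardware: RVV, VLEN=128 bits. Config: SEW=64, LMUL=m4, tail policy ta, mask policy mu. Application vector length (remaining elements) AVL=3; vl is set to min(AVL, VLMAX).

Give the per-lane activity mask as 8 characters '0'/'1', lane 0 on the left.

VLMAX = (128 × 4) / 64 = 8 lanes
vl = min(AVL, VLMAX) = min(3, 8) = 3
bits (lane 0 leftmost): 11100000

predicate = 11100000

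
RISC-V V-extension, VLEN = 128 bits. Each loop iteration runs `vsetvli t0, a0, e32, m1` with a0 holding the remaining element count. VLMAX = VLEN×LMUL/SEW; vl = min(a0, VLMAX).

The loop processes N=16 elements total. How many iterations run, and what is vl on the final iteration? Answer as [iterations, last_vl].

[iterations, last_vl] = [4, 4]

VLMAX = VLEN×LMUL/SEW = 128×1/32 = 4
16 elements at 4/iter → 4 passes, remainder 4 on the last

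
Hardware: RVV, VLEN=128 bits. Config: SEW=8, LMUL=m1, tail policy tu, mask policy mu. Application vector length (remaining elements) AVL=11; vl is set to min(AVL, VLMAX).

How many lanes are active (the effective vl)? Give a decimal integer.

VLMAX = VLEN×LMUL/SEW = 128×1/8 = 16
vl ← min(11, 16) = 11

vl = 11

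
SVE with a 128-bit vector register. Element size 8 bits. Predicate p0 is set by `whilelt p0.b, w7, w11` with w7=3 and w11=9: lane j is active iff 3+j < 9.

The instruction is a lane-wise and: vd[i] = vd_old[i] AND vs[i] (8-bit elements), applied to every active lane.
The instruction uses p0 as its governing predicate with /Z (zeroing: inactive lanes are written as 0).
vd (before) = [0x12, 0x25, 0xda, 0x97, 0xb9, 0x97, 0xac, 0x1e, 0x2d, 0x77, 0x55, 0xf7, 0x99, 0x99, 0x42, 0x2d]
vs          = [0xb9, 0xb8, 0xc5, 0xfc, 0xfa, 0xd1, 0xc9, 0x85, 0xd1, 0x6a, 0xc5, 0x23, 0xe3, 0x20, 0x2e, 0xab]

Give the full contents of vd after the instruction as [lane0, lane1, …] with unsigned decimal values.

lane count: 128 div 8 = 16
active while 3+j < 9, i.e. j ∈ [0,6) capped at 16 ⇒ 6
vd[0] and(0x12,0xb9) -> 0x10
vd[1] and(0x25,0xb8) -> 0x20
vd[2] and(0xda,0xc5) -> 0xc0
vd[3] and(0x97,0xfc) -> 0x94
vd[4] and(0xb9,0xfa) -> 0xb8
vd[5] and(0x97,0xd1) -> 0x91
vd[6] tail/zero -> 0x00
vd[7] tail/zero -> 0x00
vd[8] tail/zero -> 0x00
vd[9] tail/zero -> 0x00
vd[10] tail/zero -> 0x00
vd[11] tail/zero -> 0x00
vd[12] tail/zero -> 0x00
vd[13] tail/zero -> 0x00
vd[14] tail/zero -> 0x00
vd[15] tail/zero -> 0x00

vd = [16, 32, 192, 148, 184, 145, 0, 0, 0, 0, 0, 0, 0, 0, 0, 0]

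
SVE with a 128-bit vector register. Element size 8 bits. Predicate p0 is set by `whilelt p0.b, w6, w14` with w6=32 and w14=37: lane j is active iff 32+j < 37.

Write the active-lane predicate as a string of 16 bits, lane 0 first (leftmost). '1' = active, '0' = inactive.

predicate = 1111100000000000

128-bit reg / 8-bit elem → 16 lanes
p0[j] = (32+j < 37); true for j=0..4 → 5 lanes set
bits (lane 0 leftmost): 1111100000000000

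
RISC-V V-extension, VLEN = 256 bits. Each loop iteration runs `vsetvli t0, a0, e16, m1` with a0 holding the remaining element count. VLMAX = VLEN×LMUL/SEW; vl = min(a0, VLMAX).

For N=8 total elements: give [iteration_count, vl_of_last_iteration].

VLMAX = VLEN×LMUL/SEW = 256×1/16 = 16
N=8: ⌈8/16⌉ = 1 iters; last vl = 8 − 0×16 = 8

[iterations, last_vl] = [1, 8]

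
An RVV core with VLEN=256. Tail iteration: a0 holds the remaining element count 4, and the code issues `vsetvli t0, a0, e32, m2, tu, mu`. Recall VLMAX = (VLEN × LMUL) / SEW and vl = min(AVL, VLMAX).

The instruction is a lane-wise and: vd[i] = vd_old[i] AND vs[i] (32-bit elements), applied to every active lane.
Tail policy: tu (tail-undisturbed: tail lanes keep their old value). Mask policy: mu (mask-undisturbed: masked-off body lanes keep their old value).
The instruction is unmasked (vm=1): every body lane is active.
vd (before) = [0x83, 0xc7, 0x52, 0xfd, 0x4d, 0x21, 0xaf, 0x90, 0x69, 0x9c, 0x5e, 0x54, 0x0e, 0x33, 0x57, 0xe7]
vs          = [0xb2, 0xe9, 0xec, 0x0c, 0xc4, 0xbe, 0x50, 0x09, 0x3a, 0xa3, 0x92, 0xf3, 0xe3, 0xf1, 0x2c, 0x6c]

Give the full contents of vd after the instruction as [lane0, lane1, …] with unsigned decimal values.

vd = [130, 193, 64, 12, 77, 33, 175, 144, 105, 156, 94, 84, 14, 51, 87, 231]

VLMAX = VLEN×LMUL/SEW = 256×2/32 = 16
vl = min(AVL, VLMAX) = min(4, 16) = 4
[0] and(0x83,0xb2) = 0x82
[1] and(0xc7,0xe9) = 0xc1
[2] and(0x52,0xec) = 0x40
[3] and(0xfd,0x0c) = 0x0c
[4] tail/keep = 0x4d
[5] tail/keep = 0x21
[6] tail/keep = 0xaf
[7] tail/keep = 0x90
[8] tail/keep = 0x69
[9] tail/keep = 0x9c
[10] tail/keep = 0x5e
[11] tail/keep = 0x54
[12] tail/keep = 0x0e
[13] tail/keep = 0x33
[14] tail/keep = 0x57
[15] tail/keep = 0xe7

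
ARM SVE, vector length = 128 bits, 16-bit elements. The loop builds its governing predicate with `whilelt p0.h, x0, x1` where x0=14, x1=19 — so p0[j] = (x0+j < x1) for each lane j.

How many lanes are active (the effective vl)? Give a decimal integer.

vl = 5

lane count: 128 div 16 = 8
whilelt: lane j active iff 14+j < 19 → j < 5 → 5 active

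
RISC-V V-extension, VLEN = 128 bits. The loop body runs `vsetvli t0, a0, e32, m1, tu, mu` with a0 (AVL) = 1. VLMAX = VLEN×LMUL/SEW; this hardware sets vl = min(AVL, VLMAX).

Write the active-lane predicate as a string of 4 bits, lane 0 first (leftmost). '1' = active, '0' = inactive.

predicate = 1000

lanes per group: 128·1/32 = 4
vl = min(AVL, VLMAX) = min(1, 4) = 1
bits (lane 0 leftmost): 1000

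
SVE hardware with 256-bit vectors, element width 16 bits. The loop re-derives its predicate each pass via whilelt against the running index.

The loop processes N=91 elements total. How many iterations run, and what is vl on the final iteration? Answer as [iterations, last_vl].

256-bit reg / 16-bit elem → 16 lanes
N=91: ⌈91/16⌉ = 6 iters; last vl = 91 − 5×16 = 11

[iterations, last_vl] = [6, 11]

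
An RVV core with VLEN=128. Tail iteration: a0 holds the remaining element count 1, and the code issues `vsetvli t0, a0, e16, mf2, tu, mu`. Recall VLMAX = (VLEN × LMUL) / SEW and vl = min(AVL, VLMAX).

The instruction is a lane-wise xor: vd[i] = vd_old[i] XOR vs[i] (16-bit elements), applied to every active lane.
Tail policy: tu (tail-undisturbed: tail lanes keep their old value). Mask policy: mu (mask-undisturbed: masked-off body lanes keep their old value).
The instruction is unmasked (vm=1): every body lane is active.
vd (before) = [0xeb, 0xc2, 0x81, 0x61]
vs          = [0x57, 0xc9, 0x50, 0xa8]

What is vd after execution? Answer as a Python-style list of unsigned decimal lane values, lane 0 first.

vd = [188, 194, 129, 97]

VLMAX = (128 × 1/2) / 16 = 4 lanes
AVL=1 ≤ VLMAX=4, so vl = 1
[0] xor(0xeb,0x57) = 0xbc
[1] tail/keep = 0xc2
[2] tail/keep = 0x81
[3] tail/keep = 0x61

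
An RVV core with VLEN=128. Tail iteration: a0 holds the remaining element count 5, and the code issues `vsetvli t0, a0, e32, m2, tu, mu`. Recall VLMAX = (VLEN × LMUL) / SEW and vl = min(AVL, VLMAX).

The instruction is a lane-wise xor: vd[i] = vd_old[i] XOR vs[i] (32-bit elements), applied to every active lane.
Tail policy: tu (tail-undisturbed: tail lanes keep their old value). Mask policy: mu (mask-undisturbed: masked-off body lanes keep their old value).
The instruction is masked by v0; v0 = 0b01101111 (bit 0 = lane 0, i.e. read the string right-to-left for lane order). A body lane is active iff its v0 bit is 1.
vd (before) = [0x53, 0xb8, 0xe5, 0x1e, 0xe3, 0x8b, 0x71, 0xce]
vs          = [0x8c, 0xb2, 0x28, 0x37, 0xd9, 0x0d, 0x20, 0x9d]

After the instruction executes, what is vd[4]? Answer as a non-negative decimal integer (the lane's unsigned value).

VLMAX = (128 × 2) / 32 = 8 lanes
AVL=5 ≤ VLMAX=8, so vl = 5
  i=0: xor(0x53,0x8c) → 223
  i=1: xor(0xb8,0xb2) → 10
  i=2: xor(0xe5,0x28) → 205
  i=3: xor(0x1e,0x37) → 41
  i=4: mask-off/keep → 227
  i=5: tail/keep → 139
  i=6: tail/keep → 113
  i=7: tail/keep → 206

vd[4] = 227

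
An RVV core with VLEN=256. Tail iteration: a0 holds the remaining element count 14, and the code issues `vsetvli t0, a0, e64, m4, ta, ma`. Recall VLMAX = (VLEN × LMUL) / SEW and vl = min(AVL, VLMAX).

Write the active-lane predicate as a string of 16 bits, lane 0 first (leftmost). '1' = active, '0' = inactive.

predicate = 1111111111111100

VLMAX = VLEN×LMUL/SEW = 256×4/64 = 16
vl = min(AVL, VLMAX) = min(14, 16) = 14
bits (lane 0 leftmost): 1111111111111100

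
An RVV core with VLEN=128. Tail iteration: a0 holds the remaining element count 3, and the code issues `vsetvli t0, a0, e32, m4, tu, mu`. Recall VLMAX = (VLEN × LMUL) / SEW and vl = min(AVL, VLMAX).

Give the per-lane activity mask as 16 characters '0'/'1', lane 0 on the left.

predicate = 1110000000000000

VLMAX = (128 × 4) / 32 = 16 lanes
vl = min(AVL, VLMAX) = min(3, 16) = 3
bits (lane 0 leftmost): 1110000000000000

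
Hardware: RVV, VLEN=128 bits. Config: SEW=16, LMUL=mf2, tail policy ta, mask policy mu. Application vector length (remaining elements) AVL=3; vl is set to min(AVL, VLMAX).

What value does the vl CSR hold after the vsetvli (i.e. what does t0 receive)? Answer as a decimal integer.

VLMAX = (128 × 1/2) / 16 = 4 lanes
vl ← min(3, 4) = 3

vl = 3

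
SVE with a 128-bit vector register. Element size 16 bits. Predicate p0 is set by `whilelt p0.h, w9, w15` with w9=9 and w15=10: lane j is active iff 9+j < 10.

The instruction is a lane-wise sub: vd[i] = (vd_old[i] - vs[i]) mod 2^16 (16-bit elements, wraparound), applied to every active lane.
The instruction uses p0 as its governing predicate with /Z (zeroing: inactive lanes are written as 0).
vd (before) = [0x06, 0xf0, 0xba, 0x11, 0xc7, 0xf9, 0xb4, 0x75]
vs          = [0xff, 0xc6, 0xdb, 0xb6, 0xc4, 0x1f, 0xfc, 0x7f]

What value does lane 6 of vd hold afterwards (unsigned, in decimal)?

128-bit reg / 16-bit elem → 8 lanes
p0[j] = (9+j < 10); true for j=0..0 → 1 lanes set
vd[0] sub(0x06,0xff) -> 0xff07
vd[1] tail/zero -> 0x00
vd[2] tail/zero -> 0x00
vd[3] tail/zero -> 0x00
vd[4] tail/zero -> 0x00
vd[5] tail/zero -> 0x00
vd[6] tail/zero -> 0x00
vd[7] tail/zero -> 0x00

vd[6] = 0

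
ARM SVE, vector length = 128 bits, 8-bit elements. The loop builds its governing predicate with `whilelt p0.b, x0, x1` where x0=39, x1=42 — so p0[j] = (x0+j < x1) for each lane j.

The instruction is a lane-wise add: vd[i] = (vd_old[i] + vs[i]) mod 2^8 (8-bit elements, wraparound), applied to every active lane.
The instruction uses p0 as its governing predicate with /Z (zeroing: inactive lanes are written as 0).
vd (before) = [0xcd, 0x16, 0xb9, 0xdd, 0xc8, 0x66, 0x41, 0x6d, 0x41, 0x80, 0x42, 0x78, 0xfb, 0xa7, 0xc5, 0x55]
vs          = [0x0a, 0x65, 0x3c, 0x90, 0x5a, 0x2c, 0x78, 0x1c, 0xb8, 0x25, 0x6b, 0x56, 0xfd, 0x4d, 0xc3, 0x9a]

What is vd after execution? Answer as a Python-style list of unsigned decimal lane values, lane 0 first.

vd = [215, 123, 245, 0, 0, 0, 0, 0, 0, 0, 0, 0, 0, 0, 0, 0]

128-bit reg / 8-bit elem → 16 lanes
active while 39+j < 42, i.e. j ∈ [0,3) capped at 16 ⇒ 3
[0] add(0xcd,0x0a) = 0xd7
[1] add(0x16,0x65) = 0x7b
[2] add(0xb9,0x3c) = 0xf5
[3] tail/zero = 0x00
[4] tail/zero = 0x00
[5] tail/zero = 0x00
[6] tail/zero = 0x00
[7] tail/zero = 0x00
[8] tail/zero = 0x00
[9] tail/zero = 0x00
[10] tail/zero = 0x00
[11] tail/zero = 0x00
[12] tail/zero = 0x00
[13] tail/zero = 0x00
[14] tail/zero = 0x00
[15] tail/zero = 0x00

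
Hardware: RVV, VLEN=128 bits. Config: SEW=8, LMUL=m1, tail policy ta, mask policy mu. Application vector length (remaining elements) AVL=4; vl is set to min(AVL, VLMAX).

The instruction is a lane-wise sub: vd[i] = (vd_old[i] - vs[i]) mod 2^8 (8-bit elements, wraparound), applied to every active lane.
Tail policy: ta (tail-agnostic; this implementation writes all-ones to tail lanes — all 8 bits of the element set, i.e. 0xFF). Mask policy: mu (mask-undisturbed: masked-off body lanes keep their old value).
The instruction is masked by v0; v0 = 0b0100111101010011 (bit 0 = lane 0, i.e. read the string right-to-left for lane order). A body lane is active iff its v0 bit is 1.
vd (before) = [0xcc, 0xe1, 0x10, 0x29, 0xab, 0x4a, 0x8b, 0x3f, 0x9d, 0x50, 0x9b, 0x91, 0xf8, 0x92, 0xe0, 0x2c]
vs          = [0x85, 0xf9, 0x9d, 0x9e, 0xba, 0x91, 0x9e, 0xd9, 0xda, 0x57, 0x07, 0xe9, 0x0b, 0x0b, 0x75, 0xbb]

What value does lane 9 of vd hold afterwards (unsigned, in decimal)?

vd[9] = 255

lanes per group: 128·1/8 = 16
AVL=4 ≤ VLMAX=16, so vl = 4
vd[0] sub(0xcc,0x85) -> 0x47
vd[1] sub(0xe1,0xf9) -> 0xe8
vd[2] mask-off/keep -> 0x10
vd[3] mask-off/keep -> 0x29
vd[4] tail/ones -> 0xff
vd[5] tail/ones -> 0xff
vd[6] tail/ones -> 0xff
vd[7] tail/ones -> 0xff
vd[8] tail/ones -> 0xff
vd[9] tail/ones -> 0xff
vd[10] tail/ones -> 0xff
vd[11] tail/ones -> 0xff
vd[12] tail/ones -> 0xff
vd[13] tail/ones -> 0xff
vd[14] tail/ones -> 0xff
vd[15] tail/ones -> 0xff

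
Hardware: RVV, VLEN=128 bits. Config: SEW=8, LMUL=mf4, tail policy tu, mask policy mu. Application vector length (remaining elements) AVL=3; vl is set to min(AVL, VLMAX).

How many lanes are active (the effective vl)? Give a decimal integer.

lanes per group: 128·1/4/8 = 4
AVL=3 ≤ VLMAX=4, so vl = 3

vl = 3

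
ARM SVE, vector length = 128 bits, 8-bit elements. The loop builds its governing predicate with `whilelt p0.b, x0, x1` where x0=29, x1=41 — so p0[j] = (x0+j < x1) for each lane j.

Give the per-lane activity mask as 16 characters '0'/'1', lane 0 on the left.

128-bit reg / 8-bit elem → 16 lanes
p0[j] = (29+j < 41); true for j=0..11 → 12 lanes set
bits (lane 0 leftmost): 1111111111110000

predicate = 1111111111110000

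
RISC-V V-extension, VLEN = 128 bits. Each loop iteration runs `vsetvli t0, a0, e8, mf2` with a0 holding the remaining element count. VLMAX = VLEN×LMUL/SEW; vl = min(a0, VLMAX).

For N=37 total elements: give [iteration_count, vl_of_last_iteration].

VLMAX = (128 × 1/2) / 8 = 8 lanes
N=37: ⌈37/8⌉ = 5 iters; last vl = 37 − 4×8 = 5

[iterations, last_vl] = [5, 5]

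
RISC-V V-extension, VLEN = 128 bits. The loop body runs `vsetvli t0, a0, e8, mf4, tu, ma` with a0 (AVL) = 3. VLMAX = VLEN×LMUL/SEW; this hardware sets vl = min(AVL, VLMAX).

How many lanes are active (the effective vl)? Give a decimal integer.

VLMAX = VLEN×LMUL/SEW = 128×1/4/8 = 4
vl ← min(3, 4) = 3

vl = 3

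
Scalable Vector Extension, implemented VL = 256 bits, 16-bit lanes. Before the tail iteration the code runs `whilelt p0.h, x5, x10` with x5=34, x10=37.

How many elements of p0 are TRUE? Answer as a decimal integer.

256-bit reg / 16-bit elem → 16 lanes
p0[j] = (34+j < 37); true for j=0..2 → 3 lanes set

vl = 3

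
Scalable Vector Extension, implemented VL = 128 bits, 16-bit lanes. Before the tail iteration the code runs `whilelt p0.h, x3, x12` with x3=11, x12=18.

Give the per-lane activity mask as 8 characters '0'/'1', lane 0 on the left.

register lanes = 128/16 = 8
p0[j] = (11+j < 18); true for j=0..6 → 7 lanes set
bits (lane 0 leftmost): 11111110

predicate = 11111110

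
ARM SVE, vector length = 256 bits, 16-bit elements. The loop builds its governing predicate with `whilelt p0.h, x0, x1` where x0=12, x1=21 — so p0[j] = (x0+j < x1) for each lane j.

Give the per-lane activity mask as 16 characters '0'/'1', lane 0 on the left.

predicate = 1111111110000000

256-bit reg / 16-bit elem → 16 lanes
active while 12+j < 21, i.e. j ∈ [0,9) capped at 16 ⇒ 9
bits (lane 0 leftmost): 1111111110000000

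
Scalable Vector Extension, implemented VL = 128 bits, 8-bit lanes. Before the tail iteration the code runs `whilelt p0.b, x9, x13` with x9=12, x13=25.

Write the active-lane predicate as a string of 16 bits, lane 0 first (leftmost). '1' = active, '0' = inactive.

register lanes = 128/8 = 16
active while 12+j < 25, i.e. j ∈ [0,13) capped at 16 ⇒ 13
bits (lane 0 leftmost): 1111111111111000

predicate = 1111111111111000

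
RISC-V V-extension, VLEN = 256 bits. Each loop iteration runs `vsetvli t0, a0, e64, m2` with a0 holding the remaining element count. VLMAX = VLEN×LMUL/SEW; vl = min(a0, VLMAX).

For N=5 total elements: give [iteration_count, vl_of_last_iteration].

VLMAX = (256 × 2) / 64 = 8 lanes
N=5: ⌈5/8⌉ = 1 iters; last vl = 5 − 0×8 = 5

[iterations, last_vl] = [1, 5]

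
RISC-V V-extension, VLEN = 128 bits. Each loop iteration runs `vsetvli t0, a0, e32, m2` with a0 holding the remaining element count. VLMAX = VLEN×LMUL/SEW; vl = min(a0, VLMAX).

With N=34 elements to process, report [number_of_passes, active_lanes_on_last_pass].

VLMAX = VLEN×LMUL/SEW = 128×2/32 = 8
34 elements at 8/iter → 5 passes, remainder 2 on the last

[iterations, last_vl] = [5, 2]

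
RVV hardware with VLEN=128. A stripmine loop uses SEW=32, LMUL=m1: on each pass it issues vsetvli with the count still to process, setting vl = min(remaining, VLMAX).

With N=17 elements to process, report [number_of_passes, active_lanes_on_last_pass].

VLMAX = (128 × 1) / 32 = 4 lanes
iterations = ceil(17/4) = 5; final-pass vl = 1

[iterations, last_vl] = [5, 1]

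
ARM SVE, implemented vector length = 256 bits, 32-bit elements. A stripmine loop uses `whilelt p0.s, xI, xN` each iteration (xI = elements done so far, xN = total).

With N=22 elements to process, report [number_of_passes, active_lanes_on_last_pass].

[iterations, last_vl] = [3, 6]

register lanes = 256/32 = 8
N=22: ⌈22/8⌉ = 3 iters; last vl = 22 − 2×8 = 6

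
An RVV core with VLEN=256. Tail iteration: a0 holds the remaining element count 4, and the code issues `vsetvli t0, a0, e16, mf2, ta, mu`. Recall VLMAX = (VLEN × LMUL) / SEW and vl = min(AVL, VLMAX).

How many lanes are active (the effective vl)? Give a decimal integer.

VLMAX = VLEN×LMUL/SEW = 256×1/2/16 = 8
AVL=4 ≤ VLMAX=8, so vl = 4

vl = 4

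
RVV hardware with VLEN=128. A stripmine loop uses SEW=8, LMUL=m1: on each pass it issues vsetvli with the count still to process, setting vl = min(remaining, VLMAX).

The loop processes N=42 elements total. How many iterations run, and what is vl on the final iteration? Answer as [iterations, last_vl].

VLMAX = (128 × 1) / 8 = 16 lanes
42 elements at 16/iter → 3 passes, remainder 10 on the last

[iterations, last_vl] = [3, 10]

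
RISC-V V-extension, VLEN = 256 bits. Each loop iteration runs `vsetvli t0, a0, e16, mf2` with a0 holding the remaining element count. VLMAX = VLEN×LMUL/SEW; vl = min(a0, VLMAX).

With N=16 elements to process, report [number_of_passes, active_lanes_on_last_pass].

VLMAX = VLEN×LMUL/SEW = 256×1/2/16 = 8
16 elements at 8/iter → 2 passes, remainder 8 on the last

[iterations, last_vl] = [2, 8]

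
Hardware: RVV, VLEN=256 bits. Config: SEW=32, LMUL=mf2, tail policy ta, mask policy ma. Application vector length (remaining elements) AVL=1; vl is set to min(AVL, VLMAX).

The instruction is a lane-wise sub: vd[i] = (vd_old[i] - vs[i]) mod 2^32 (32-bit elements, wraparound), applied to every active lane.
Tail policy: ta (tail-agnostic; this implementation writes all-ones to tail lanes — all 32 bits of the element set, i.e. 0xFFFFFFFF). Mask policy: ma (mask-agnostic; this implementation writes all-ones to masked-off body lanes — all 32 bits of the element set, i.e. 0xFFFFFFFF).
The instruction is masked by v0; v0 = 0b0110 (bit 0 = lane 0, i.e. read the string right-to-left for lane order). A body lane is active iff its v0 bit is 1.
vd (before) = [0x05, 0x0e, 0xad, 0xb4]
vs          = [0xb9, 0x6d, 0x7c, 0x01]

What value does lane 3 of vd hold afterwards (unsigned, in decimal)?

vd[3] = 4294967295

VLMAX = VLEN×LMUL/SEW = 256×1/2/32 = 4
AVL=1 ≤ VLMAX=4, so vl = 1
  i=0: mask-off/ones → 4294967295
  i=1: tail/ones → 4294967295
  i=2: tail/ones → 4294967295
  i=3: tail/ones → 4294967295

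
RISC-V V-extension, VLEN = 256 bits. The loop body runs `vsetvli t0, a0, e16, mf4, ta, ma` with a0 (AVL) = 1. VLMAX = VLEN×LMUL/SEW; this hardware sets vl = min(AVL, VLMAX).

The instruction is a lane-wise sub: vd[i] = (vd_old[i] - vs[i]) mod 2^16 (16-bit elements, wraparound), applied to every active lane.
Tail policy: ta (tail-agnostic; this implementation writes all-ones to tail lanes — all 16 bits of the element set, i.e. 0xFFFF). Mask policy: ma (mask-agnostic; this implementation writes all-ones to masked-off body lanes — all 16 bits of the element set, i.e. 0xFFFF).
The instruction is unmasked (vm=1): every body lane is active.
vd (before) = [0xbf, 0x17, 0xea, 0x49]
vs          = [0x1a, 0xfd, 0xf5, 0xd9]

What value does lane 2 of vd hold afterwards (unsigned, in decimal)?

vd[2] = 65535

VLMAX = VLEN×LMUL/SEW = 256×1/4/16 = 4
vl = min(AVL, VLMAX) = min(1, 4) = 1
vd[0] sub(0xbf,0x1a) -> 0xa5
vd[1] tail/ones -> 0xffff
vd[2] tail/ones -> 0xffff
vd[3] tail/ones -> 0xffff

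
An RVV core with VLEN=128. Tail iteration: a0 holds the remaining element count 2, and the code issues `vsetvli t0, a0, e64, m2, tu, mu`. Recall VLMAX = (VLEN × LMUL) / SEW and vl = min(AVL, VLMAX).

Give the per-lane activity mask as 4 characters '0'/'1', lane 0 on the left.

predicate = 1100

VLMAX = VLEN×LMUL/SEW = 128×2/64 = 4
AVL=2 ≤ VLMAX=4, so vl = 2
bits (lane 0 leftmost): 1100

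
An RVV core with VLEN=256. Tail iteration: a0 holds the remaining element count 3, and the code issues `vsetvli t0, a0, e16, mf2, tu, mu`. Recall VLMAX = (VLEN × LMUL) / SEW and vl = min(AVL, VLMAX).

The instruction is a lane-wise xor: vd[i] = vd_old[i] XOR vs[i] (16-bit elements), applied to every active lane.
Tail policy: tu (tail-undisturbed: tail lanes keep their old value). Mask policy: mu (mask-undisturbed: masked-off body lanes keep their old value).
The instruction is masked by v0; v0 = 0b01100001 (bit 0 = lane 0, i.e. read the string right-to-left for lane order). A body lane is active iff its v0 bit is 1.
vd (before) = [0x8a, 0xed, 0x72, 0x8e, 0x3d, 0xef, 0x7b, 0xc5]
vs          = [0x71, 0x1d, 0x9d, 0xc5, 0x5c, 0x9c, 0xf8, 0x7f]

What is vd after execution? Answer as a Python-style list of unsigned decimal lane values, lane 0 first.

vd = [251, 237, 114, 142, 61, 239, 123, 197]

VLMAX = (256 × 1/2) / 16 = 8 lanes
vl = min(AVL, VLMAX) = min(3, 8) = 3
[0] xor(0x8a,0x71) = 0xfb
[1] mask-off/keep = 0xed
[2] mask-off/keep = 0x72
[3] tail/keep = 0x8e
[4] tail/keep = 0x3d
[5] tail/keep = 0xef
[6] tail/keep = 0x7b
[7] tail/keep = 0xc5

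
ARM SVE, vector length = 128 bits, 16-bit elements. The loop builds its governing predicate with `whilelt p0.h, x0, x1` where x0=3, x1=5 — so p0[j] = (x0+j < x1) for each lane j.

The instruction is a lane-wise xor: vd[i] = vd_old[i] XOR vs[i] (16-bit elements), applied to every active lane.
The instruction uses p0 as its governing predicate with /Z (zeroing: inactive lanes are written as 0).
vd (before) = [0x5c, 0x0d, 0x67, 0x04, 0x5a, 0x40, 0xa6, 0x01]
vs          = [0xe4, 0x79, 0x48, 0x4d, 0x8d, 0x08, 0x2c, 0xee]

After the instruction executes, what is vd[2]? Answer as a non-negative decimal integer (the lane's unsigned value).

register lanes = 128/16 = 8
active while 3+j < 5, i.e. j ∈ [0,2) capped at 8 ⇒ 2
lane  0: xor(0x5c,0xe4) ⇒ 0xb8
lane  1: xor(0x0d,0x79) ⇒ 0x74
lane  2: tail/zero ⇒ 0x00
lane  3: tail/zero ⇒ 0x00
lane  4: tail/zero ⇒ 0x00
lane  5: tail/zero ⇒ 0x00
lane  6: tail/zero ⇒ 0x00
lane  7: tail/zero ⇒ 0x00

vd[2] = 0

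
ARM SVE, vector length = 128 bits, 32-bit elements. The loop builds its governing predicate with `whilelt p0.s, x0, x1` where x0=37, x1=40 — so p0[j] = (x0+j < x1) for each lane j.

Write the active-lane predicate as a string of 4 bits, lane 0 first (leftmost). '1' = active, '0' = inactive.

predicate = 1110

128-bit reg / 32-bit elem → 4 lanes
active while 37+j < 40, i.e. j ∈ [0,3) capped at 4 ⇒ 3
bits (lane 0 leftmost): 1110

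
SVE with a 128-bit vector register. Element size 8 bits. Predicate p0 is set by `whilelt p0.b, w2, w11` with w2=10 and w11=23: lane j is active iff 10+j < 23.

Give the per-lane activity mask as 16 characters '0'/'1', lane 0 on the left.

predicate = 1111111111111000

128-bit reg / 8-bit elem → 16 lanes
whilelt: lane j active iff 10+j < 23 → j < 13 → 13 active
bits (lane 0 leftmost): 1111111111111000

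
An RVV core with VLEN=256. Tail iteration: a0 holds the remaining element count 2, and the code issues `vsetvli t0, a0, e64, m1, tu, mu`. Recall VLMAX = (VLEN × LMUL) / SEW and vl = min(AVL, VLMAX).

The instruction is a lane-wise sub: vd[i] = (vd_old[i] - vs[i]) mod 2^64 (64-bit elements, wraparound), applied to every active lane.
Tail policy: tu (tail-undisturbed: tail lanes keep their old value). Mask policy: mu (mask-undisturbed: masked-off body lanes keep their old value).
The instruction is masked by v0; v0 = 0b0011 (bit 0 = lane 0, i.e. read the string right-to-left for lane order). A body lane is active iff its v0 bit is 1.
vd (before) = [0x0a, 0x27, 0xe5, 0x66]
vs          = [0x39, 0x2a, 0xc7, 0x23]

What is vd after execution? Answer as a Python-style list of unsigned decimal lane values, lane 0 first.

VLMAX = VLEN×LMUL/SEW = 256×1/64 = 4
vl = min(AVL, VLMAX) = min(2, 4) = 2
[0] sub(0x0a,0x39) = 0xffffffffffffffd1
[1] sub(0x27,0x2a) = 0xfffffffffffffffd
[2] tail/keep = 0xe5
[3] tail/keep = 0x66

vd = [18446744073709551569, 18446744073709551613, 229, 102]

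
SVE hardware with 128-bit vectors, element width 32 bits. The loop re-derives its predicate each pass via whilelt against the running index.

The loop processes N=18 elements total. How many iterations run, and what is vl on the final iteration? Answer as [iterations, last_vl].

[iterations, last_vl] = [5, 2]

lane count: 128 div 32 = 4
N=18: ⌈18/4⌉ = 5 iters; last vl = 18 − 4×4 = 2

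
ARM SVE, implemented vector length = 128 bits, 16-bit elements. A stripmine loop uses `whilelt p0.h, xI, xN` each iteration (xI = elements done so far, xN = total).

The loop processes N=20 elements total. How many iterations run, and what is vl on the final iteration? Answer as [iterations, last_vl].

[iterations, last_vl] = [3, 4]

register lanes = 128/16 = 8
N=20: ⌈20/8⌉ = 3 iters; last vl = 20 − 2×8 = 4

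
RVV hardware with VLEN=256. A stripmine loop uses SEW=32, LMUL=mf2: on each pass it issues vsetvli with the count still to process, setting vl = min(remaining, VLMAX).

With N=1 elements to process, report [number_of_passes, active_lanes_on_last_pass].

lanes per group: 256·1/2/32 = 4
N=1: ⌈1/4⌉ = 1 iters; last vl = 1 − 0×4 = 1

[iterations, last_vl] = [1, 1]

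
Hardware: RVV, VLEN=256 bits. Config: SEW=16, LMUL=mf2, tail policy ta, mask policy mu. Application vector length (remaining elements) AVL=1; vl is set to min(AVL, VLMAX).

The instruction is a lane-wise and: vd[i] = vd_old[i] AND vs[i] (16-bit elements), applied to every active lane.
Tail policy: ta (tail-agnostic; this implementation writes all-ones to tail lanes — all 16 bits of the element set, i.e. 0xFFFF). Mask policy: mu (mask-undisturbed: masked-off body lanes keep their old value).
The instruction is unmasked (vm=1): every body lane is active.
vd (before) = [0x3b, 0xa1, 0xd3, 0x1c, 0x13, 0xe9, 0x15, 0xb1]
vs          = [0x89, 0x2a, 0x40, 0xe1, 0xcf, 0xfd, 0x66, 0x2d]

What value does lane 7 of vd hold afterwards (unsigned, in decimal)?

VLMAX = (256 × 1/2) / 16 = 8 lanes
vl = min(AVL, VLMAX) = min(1, 8) = 1
lane  0: and(0x3b,0x89) ⇒ 0x09
lane  1: tail/ones ⇒ 0xffff
lane  2: tail/ones ⇒ 0xffff
lane  3: tail/ones ⇒ 0xffff
lane  4: tail/ones ⇒ 0xffff
lane  5: tail/ones ⇒ 0xffff
lane  6: tail/ones ⇒ 0xffff
lane  7: tail/ones ⇒ 0xffff

vd[7] = 65535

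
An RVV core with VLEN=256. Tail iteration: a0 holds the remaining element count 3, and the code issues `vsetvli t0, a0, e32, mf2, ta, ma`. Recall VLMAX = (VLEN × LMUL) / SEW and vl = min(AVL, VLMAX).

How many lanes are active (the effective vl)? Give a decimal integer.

vl = 3

lanes per group: 256·1/2/32 = 4
vl = min(AVL, VLMAX) = min(3, 4) = 3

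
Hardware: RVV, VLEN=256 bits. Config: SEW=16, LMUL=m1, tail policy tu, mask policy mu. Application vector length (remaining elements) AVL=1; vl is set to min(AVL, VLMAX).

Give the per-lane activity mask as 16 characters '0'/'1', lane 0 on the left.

predicate = 1000000000000000

VLMAX = VLEN×LMUL/SEW = 256×1/16 = 16
AVL=1 ≤ VLMAX=16, so vl = 1
bits (lane 0 leftmost): 1000000000000000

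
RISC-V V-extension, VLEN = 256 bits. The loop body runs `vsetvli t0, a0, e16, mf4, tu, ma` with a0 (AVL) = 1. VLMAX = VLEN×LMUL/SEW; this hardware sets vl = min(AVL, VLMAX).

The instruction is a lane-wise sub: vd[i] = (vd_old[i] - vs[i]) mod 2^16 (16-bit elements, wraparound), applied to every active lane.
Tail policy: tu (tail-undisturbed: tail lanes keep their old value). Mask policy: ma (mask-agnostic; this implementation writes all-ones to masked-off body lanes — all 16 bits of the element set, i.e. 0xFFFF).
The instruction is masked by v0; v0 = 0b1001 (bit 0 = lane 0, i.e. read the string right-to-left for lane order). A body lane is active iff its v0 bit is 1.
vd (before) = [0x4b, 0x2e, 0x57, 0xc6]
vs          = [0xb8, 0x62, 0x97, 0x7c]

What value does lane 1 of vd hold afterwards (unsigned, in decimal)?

lanes per group: 256·1/4/16 = 4
vl = min(AVL, VLMAX) = min(1, 4) = 1
  i=0: sub(0x4b,0xb8) → 65427
  i=1: tail/keep → 46
  i=2: tail/keep → 87
  i=3: tail/keep → 198

vd[1] = 46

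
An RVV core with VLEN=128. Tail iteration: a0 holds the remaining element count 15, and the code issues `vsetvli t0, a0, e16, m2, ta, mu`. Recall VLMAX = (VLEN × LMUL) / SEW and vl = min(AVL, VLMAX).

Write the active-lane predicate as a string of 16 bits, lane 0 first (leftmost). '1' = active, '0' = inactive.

predicate = 1111111111111110

VLMAX = (128 × 2) / 16 = 16 lanes
vl ← min(15, 16) = 15
bits (lane 0 leftmost): 1111111111111110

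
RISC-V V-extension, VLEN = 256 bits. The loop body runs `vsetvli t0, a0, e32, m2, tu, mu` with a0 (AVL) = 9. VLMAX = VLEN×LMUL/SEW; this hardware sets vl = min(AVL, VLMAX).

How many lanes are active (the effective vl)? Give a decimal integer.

vl = 9

VLMAX = VLEN×LMUL/SEW = 256×2/32 = 16
vl = min(AVL, VLMAX) = min(9, 16) = 9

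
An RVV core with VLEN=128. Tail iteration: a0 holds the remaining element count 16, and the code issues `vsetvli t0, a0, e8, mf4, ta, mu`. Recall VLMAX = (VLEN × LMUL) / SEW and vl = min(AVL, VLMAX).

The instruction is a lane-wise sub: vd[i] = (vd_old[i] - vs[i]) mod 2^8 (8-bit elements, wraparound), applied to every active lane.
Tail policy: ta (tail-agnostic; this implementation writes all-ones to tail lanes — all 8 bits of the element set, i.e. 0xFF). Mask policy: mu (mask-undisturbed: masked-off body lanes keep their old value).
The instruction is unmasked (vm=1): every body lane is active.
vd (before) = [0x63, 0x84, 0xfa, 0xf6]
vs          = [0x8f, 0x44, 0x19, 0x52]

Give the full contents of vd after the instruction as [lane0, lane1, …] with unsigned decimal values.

lanes per group: 128·1/4/8 = 4
vl ← min(16, 4) = 4
[0] sub(0x63,0x8f) = 0xd4
[1] sub(0x84,0x44) = 0x40
[2] sub(0xfa,0x19) = 0xe1
[3] sub(0xf6,0x52) = 0xa4

vd = [212, 64, 225, 164]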